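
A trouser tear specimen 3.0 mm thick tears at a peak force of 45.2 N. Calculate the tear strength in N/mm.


Tear strength = force / thickness
= 45.2 / 3.0
= 15.07 N/mm

15.07 N/mm


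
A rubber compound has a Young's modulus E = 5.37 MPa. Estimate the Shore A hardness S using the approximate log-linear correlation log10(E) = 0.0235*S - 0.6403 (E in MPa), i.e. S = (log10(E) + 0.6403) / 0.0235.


log10(E) = 0.0235*S - 0.6403  =>  S = (log10(E) + 0.6403) / 0.0235
log10(5.37) = 0.729974
S = (0.729974 + 0.6403) / 0.0235 = 1.370274 / 0.0235
S = 58.3

Shore A = 58.3


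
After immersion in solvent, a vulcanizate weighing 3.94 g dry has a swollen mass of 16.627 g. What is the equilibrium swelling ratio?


Q = W_swollen / W_dry
Q = 16.627 / 3.94
Q = 4.22

Q = 4.22


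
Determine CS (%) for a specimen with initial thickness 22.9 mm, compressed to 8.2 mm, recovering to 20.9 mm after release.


CS = (t0 - recovered) / (t0 - ts) * 100
= (22.9 - 20.9) / (22.9 - 8.2) * 100
= 2.0 / 14.7 * 100
= 13.6%

13.6%


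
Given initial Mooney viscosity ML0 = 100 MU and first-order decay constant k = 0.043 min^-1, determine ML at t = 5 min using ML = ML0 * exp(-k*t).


ML = ML0 * exp(-k * t)
ML = 100 * exp(-0.043 * 5)
ML = 100 * 0.8065
ML = 80.65 MU

80.65 MU


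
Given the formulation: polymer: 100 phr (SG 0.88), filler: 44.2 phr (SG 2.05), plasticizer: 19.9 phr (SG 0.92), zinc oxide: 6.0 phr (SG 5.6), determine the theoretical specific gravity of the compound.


Sum of weights = 170.1
Volume contributions:
  polymer: 100/0.88 = 113.6364
  filler: 44.2/2.05 = 21.5610
  plasticizer: 19.9/0.92 = 21.6304
  zinc oxide: 6.0/5.6 = 1.0714
Sum of volumes = 157.8992
SG = 170.1 / 157.8992 = 1.077

SG = 1.077


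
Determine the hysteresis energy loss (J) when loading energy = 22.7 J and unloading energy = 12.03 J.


Hysteresis loss = loading - unloading
= 22.7 - 12.03
= 10.67 J

10.67 J


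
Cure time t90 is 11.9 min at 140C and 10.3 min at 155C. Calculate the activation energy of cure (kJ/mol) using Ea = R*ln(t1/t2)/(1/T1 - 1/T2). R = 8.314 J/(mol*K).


T1 = 413.15 K, T2 = 428.15 K
1/T1 - 1/T2 = 8.4798e-05
ln(t1/t2) = ln(11.9/10.3) = 0.1444
Ea = 8.314 * 0.1444 / 8.4798e-05 = 14157.0619 J/mol
Ea = 14.16 kJ/mol

14.16 kJ/mol


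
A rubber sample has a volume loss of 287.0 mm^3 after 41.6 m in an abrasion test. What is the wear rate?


Rate = volume_loss / distance
= 287.0 / 41.6
= 6.899 mm^3/m

6.899 mm^3/m


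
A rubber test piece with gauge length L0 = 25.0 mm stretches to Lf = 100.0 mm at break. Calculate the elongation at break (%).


Elongation = (Lf - L0) / L0 * 100
= (100.0 - 25.0) / 25.0 * 100
= 75.0 / 25.0 * 100
= 300.0%

300.0%


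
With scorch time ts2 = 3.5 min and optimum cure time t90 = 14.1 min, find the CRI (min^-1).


CRI = 100 / (t90 - ts2)
= 100 / (14.1 - 3.5)
= 100 / 10.6
= 9.43 min^-1

9.43 min^-1


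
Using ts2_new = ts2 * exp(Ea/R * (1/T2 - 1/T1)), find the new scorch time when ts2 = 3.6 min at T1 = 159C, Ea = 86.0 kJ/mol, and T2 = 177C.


Convert temperatures: T1 = 159 + 273.15 = 432.15 K, T2 = 177 + 273.15 = 450.15 K
ts2_new = 3.6 * exp(86000 / 8.314 * (1/450.15 - 1/432.15))
1/T2 - 1/T1 = -9.2530e-05
ts2_new = 1.38 min

1.38 min


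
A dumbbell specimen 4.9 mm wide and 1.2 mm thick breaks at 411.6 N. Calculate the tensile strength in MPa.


Area = width * thickness = 4.9 * 1.2 = 5.88 mm^2
TS = force / area = 411.6 / 5.88 = 70.0 MPa

70.0 MPa


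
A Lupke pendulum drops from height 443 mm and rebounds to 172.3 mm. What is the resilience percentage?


Resilience = h_rebound / h_drop * 100
= 172.3 / 443 * 100
= 38.9%

38.9%


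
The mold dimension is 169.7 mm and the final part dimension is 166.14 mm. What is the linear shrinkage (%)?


Shrinkage = (mold - part) / mold * 100
= (169.7 - 166.14) / 169.7 * 100
= 3.56 / 169.7 * 100
= 2.1%

2.1%


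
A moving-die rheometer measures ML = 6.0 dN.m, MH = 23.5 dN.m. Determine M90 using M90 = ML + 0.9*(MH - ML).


M90 = ML + 0.9 * (MH - ML)
M90 = 6.0 + 0.9 * (23.5 - 6.0)
M90 = 6.0 + 0.9 * 17.5
M90 = 21.75 dN.m

21.75 dN.m


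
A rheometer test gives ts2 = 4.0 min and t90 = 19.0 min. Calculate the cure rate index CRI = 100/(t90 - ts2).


CRI = 100 / (t90 - ts2)
= 100 / (19.0 - 4.0)
= 100 / 15.0
= 6.67 min^-1

6.67 min^-1


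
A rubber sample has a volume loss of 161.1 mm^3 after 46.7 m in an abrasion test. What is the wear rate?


Rate = volume_loss / distance
= 161.1 / 46.7
= 3.45 mm^3/m

3.45 mm^3/m


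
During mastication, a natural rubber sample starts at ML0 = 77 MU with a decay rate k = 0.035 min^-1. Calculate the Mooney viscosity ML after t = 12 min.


ML = ML0 * exp(-k * t)
ML = 77 * exp(-0.035 * 12)
ML = 77 * 0.6570
ML = 50.59 MU

50.59 MU


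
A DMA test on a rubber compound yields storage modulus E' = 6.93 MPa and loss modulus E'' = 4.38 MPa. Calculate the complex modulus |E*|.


|E*| = sqrt(E'^2 + E''^2)
= sqrt(6.93^2 + 4.38^2)
= sqrt(48.0249 + 19.1844)
= 8.198 MPa

8.198 MPa


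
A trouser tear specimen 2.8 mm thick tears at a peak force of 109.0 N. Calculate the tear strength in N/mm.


Tear strength = force / thickness
= 109.0 / 2.8
= 38.93 N/mm

38.93 N/mm


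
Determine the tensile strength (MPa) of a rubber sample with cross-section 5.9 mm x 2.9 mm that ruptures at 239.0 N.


Area = width * thickness = 5.9 * 2.9 = 17.11 mm^2
TS = force / area = 239.0 / 17.11 = 13.97 MPa

13.97 MPa


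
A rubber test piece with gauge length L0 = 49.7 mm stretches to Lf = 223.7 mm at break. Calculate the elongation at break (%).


Elongation = (Lf - L0) / L0 * 100
= (223.7 - 49.7) / 49.7 * 100
= 174.0 / 49.7 * 100
= 350.1%

350.1%


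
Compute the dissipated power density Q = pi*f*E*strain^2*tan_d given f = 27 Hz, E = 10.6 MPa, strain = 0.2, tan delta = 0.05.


Q = pi * f * E * strain^2 * tan_d
= pi * 27 * 10.6 * 0.2^2 * 0.05
= pi * 27 * 10.6 * 0.0400 * 0.05
= 1.7982

Q = 1.7982


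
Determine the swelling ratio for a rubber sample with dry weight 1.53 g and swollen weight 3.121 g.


Q = W_swollen / W_dry
Q = 3.121 / 1.53
Q = 2.04

Q = 2.04


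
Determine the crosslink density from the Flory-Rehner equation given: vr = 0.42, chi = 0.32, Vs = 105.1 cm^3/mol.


ln(1 - vr) = ln(1 - 0.42) = -0.5447
Numerator = -((-0.5447) + 0.42 + 0.32 * 0.42^2) = 0.0683
Denominator = 105.1 * (0.42^(1/3) - 0.42/2) = 56.6370
nu = 0.0683 / 56.6370 = 0.0012 mol/cm^3

0.0012 mol/cm^3


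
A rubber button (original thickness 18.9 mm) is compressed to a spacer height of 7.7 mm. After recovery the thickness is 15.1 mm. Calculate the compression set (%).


CS = (t0 - recovered) / (t0 - ts) * 100
= (18.9 - 15.1) / (18.9 - 7.7) * 100
= 3.8 / 11.2 * 100
= 33.9%

33.9%


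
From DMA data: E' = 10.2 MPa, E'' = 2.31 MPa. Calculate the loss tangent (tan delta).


tan delta = E'' / E'
= 2.31 / 10.2
= 0.2265

tan delta = 0.2265


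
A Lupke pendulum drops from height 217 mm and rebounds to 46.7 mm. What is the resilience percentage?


Resilience = h_rebound / h_drop * 100
= 46.7 / 217 * 100
= 21.5%

21.5%


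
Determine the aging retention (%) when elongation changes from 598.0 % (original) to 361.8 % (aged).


Retention = aged / original * 100
= 361.8 / 598.0 * 100
= 60.5%

60.5%


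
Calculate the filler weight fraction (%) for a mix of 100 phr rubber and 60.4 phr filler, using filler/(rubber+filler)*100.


Filler % = filler / (rubber + filler) * 100
= 60.4 / (100 + 60.4) * 100
= 60.4 / 160.4 * 100
= 37.66%

37.66%


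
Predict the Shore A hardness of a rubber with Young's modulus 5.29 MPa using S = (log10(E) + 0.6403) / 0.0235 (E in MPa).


log10(E) = 0.0235*S - 0.6403  =>  S = (log10(E) + 0.6403) / 0.0235
log10(5.29) = 0.723456
S = (0.723456 + 0.6403) / 0.0235 = 1.363756 / 0.0235
S = 58.0

Shore A = 58.0


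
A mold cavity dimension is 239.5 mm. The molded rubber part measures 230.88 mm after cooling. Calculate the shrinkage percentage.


Shrinkage = (mold - part) / mold * 100
= (239.5 - 230.88) / 239.5 * 100
= 8.62 / 239.5 * 100
= 3.6%

3.6%


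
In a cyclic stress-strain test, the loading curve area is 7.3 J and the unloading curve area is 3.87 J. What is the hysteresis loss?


Hysteresis loss = loading - unloading
= 7.3 - 3.87
= 3.43 J

3.43 J


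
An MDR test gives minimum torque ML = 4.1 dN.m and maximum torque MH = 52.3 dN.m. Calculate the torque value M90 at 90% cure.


M90 = ML + 0.9 * (MH - ML)
M90 = 4.1 + 0.9 * (52.3 - 4.1)
M90 = 4.1 + 0.9 * 48.2
M90 = 47.48 dN.m

47.48 dN.m


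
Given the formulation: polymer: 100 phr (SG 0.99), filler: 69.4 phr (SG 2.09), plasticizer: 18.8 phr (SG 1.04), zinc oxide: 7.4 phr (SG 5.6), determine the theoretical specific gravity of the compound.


Sum of weights = 195.6
Volume contributions:
  polymer: 100/0.99 = 101.0101
  filler: 69.4/2.09 = 33.2057
  plasticizer: 18.8/1.04 = 18.0769
  zinc oxide: 7.4/5.6 = 1.3214
Sum of volumes = 153.6142
SG = 195.6 / 153.6142 = 1.273

SG = 1.273


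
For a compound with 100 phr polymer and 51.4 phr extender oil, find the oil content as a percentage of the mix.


Oil % = oil / (100 + oil) * 100
= 51.4 / (100 + 51.4) * 100
= 51.4 / 151.4 * 100
= 33.95%

33.95%


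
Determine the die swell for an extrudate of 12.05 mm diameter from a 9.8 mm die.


Die swell ratio = D_extrudate / D_die
= 12.05 / 9.8
= 1.23

Die swell = 1.23


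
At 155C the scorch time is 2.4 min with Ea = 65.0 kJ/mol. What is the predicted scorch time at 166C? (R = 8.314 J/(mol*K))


Convert temperatures: T1 = 155 + 273.15 = 428.15 K, T2 = 166 + 273.15 = 439.15 K
ts2_new = 2.4 * exp(65000 / 8.314 * (1/439.15 - 1/428.15))
1/T2 - 1/T1 = -5.8504e-05
ts2_new = 1.52 min

1.52 min


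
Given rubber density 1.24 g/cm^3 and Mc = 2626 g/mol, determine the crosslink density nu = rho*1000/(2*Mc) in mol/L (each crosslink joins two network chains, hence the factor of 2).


nu = rho * 1000 / (2 * Mc)
nu = 1.24 * 1000 / (2 * 2626)
nu = 1240.0 / 5252
nu = 0.2361 mol/L

0.2361 mol/L


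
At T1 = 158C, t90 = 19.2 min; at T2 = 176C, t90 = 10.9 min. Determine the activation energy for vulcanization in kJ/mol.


T1 = 431.15 K, T2 = 449.15 K
1/T1 - 1/T2 = 9.2951e-05
ln(t1/t2) = ln(19.2/10.9) = 0.5661
Ea = 8.314 * 0.5661 / 9.2951e-05 = 50639.2069 J/mol
Ea = 50.64 kJ/mol

50.64 kJ/mol


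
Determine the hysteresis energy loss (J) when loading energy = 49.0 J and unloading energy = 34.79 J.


Hysteresis loss = loading - unloading
= 49.0 - 34.79
= 14.21 J

14.21 J


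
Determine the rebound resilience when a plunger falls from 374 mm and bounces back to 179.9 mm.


Resilience = h_rebound / h_drop * 100
= 179.9 / 374 * 100
= 48.1%

48.1%


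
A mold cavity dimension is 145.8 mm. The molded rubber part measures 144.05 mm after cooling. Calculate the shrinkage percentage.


Shrinkage = (mold - part) / mold * 100
= (145.8 - 144.05) / 145.8 * 100
= 1.75 / 145.8 * 100
= 1.2%

1.2%


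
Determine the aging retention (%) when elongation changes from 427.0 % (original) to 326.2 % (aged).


Retention = aged / original * 100
= 326.2 / 427.0 * 100
= 76.4%

76.4%


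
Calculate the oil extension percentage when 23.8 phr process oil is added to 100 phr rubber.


Oil % = oil / (100 + oil) * 100
= 23.8 / (100 + 23.8) * 100
= 23.8 / 123.8 * 100
= 19.22%

19.22%


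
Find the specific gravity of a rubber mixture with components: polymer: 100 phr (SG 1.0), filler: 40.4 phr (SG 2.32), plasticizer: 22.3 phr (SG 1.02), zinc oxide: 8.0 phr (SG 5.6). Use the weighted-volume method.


Sum of weights = 170.7
Volume contributions:
  polymer: 100/1.0 = 100.0000
  filler: 40.4/2.32 = 17.4138
  plasticizer: 22.3/1.02 = 21.8627
  zinc oxide: 8.0/5.6 = 1.4286
Sum of volumes = 140.7051
SG = 170.7 / 140.7051 = 1.213

SG = 1.213


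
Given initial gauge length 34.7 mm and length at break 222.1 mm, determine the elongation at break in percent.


Elongation = (Lf - L0) / L0 * 100
= (222.1 - 34.7) / 34.7 * 100
= 187.4 / 34.7 * 100
= 540.1%

540.1%


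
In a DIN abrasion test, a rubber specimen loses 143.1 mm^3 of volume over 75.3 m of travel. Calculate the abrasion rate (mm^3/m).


Rate = volume_loss / distance
= 143.1 / 75.3
= 1.9 mm^3/m

1.9 mm^3/m


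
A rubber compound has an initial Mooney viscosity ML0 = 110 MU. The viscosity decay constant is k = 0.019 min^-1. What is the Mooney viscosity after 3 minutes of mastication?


ML = ML0 * exp(-k * t)
ML = 110 * exp(-0.019 * 3)
ML = 110 * 0.9446
ML = 103.91 MU

103.91 MU


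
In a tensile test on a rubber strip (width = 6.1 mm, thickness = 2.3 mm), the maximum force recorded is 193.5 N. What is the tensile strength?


Area = width * thickness = 6.1 * 2.3 = 14.03 mm^2
TS = force / area = 193.5 / 14.03 = 13.79 MPa

13.79 MPa


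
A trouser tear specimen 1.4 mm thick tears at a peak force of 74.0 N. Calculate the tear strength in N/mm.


Tear strength = force / thickness
= 74.0 / 1.4
= 52.86 N/mm

52.86 N/mm


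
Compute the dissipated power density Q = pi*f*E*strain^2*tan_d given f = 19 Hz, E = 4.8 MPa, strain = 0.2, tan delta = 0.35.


Q = pi * f * E * strain^2 * tan_d
= pi * 19 * 4.8 * 0.2^2 * 0.35
= pi * 19 * 4.8 * 0.0400 * 0.35
= 4.0112

Q = 4.0112


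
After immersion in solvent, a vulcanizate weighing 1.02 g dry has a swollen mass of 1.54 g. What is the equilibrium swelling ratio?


Q = W_swollen / W_dry
Q = 1.54 / 1.02
Q = 1.51

Q = 1.51


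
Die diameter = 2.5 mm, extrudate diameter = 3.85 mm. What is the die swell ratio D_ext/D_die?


Die swell ratio = D_extrudate / D_die
= 3.85 / 2.5
= 1.54

Die swell = 1.54


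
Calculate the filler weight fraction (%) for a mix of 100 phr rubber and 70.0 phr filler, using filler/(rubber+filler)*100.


Filler % = filler / (rubber + filler) * 100
= 70.0 / (100 + 70.0) * 100
= 70.0 / 170.0 * 100
= 41.18%

41.18%


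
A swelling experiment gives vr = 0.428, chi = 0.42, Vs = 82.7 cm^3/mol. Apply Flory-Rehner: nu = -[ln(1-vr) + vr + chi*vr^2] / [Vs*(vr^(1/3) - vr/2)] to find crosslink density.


ln(1 - vr) = ln(1 - 0.428) = -0.5586
Numerator = -((-0.5586) + 0.428 + 0.42 * 0.428^2) = 0.0537
Denominator = 82.7 * (0.428^(1/3) - 0.428/2) = 44.6259
nu = 0.0537 / 44.6259 = 0.0012 mol/cm^3

0.0012 mol/cm^3


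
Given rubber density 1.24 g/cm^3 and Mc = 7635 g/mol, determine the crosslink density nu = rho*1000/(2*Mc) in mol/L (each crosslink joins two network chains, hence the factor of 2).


nu = rho * 1000 / (2 * Mc)
nu = 1.24 * 1000 / (2 * 7635)
nu = 1240.0 / 15270
nu = 0.0812 mol/L

0.0812 mol/L


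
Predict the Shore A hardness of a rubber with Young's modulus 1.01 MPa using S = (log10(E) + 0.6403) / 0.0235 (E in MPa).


log10(E) = 0.0235*S - 0.6403  =>  S = (log10(E) + 0.6403) / 0.0235
log10(1.01) = 0.004321
S = (0.004321 + 0.6403) / 0.0235 = 0.644621 / 0.0235
S = 27.4

Shore A = 27.4


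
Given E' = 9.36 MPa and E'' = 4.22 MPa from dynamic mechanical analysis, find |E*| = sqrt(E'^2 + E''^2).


|E*| = sqrt(E'^2 + E''^2)
= sqrt(9.36^2 + 4.22^2)
= sqrt(87.6096 + 17.8084)
= 10.267 MPa

10.267 MPa


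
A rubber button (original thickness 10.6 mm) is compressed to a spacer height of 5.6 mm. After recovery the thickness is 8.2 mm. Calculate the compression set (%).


CS = (t0 - recovered) / (t0 - ts) * 100
= (10.6 - 8.2) / (10.6 - 5.6) * 100
= 2.4 / 5.0 * 100
= 48.0%

48.0%


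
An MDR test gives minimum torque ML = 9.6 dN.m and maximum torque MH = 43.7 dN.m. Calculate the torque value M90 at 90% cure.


M90 = ML + 0.9 * (MH - ML)
M90 = 9.6 + 0.9 * (43.7 - 9.6)
M90 = 9.6 + 0.9 * 34.1
M90 = 40.29 dN.m

40.29 dN.m


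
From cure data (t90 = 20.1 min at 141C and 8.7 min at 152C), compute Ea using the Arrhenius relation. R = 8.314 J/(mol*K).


T1 = 414.15 K, T2 = 425.15 K
1/T1 - 1/T2 = 6.2473e-05
ln(t1/t2) = ln(20.1/8.7) = 0.8374
Ea = 8.314 * 0.8374 / 6.2473e-05 = 111441.8917 J/mol
Ea = 111.44 kJ/mol

111.44 kJ/mol


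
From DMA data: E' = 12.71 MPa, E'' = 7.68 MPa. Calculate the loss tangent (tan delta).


tan delta = E'' / E'
= 7.68 / 12.71
= 0.6042

tan delta = 0.6042


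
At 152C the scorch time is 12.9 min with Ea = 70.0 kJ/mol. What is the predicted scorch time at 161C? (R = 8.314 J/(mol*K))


Convert temperatures: T1 = 152 + 273.15 = 425.15 K, T2 = 161 + 273.15 = 434.15 K
ts2_new = 12.9 * exp(70000 / 8.314 * (1/434.15 - 1/425.15))
1/T2 - 1/T1 = -4.8760e-05
ts2_new = 8.56 min

8.56 min


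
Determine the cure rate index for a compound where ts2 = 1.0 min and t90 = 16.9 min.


CRI = 100 / (t90 - ts2)
= 100 / (16.9 - 1.0)
= 100 / 15.9
= 6.29 min^-1

6.29 min^-1


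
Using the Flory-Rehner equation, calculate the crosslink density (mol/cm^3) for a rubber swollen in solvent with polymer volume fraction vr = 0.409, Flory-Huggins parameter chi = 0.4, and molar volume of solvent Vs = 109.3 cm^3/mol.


ln(1 - vr) = ln(1 - 0.409) = -0.5259
Numerator = -((-0.5259) + 0.409 + 0.4 * 0.409^2) = 0.0500
Denominator = 109.3 * (0.409^(1/3) - 0.409/2) = 58.7806
nu = 0.0500 / 58.7806 = 8.5108e-04 mol/cm^3

8.5108e-04 mol/cm^3


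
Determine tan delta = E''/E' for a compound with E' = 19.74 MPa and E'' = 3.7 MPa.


tan delta = E'' / E'
= 3.7 / 19.74
= 0.1874

tan delta = 0.1874


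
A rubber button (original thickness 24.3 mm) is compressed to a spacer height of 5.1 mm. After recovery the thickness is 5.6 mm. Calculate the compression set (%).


CS = (t0 - recovered) / (t0 - ts) * 100
= (24.3 - 5.6) / (24.3 - 5.1) * 100
= 18.7 / 19.2 * 100
= 97.4%

97.4%


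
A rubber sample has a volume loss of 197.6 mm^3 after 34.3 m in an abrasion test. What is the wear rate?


Rate = volume_loss / distance
= 197.6 / 34.3
= 5.761 mm^3/m

5.761 mm^3/m


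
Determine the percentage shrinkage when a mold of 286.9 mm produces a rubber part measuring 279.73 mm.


Shrinkage = (mold - part) / mold * 100
= (286.9 - 279.73) / 286.9 * 100
= 7.17 / 286.9 * 100
= 2.5%

2.5%


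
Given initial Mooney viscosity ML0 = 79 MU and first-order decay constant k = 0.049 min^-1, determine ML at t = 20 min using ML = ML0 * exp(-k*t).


ML = ML0 * exp(-k * t)
ML = 79 * exp(-0.049 * 20)
ML = 79 * 0.3753
ML = 29.65 MU

29.65 MU


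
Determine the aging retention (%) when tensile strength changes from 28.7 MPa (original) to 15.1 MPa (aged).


Retention = aged / original * 100
= 15.1 / 28.7 * 100
= 52.6%

52.6%


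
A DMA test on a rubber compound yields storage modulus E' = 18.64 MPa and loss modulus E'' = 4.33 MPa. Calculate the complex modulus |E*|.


|E*| = sqrt(E'^2 + E''^2)
= sqrt(18.64^2 + 4.33^2)
= sqrt(347.4496 + 18.7489)
= 19.136 MPa

19.136 MPa


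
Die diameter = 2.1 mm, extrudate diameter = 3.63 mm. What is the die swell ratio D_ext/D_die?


Die swell ratio = D_extrudate / D_die
= 3.63 / 2.1
= 1.729

Die swell = 1.729


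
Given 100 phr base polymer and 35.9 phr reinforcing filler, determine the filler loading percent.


Filler % = filler / (rubber + filler) * 100
= 35.9 / (100 + 35.9) * 100
= 35.9 / 135.9 * 100
= 26.42%

26.42%


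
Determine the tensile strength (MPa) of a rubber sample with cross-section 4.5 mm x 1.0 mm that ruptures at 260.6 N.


Area = width * thickness = 4.5 * 1.0 = 4.5 mm^2
TS = force / area = 260.6 / 4.5 = 57.91 MPa

57.91 MPa


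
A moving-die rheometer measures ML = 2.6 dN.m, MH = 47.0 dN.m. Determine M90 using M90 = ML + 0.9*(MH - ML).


M90 = ML + 0.9 * (MH - ML)
M90 = 2.6 + 0.9 * (47.0 - 2.6)
M90 = 2.6 + 0.9 * 44.4
M90 = 42.56 dN.m

42.56 dN.m


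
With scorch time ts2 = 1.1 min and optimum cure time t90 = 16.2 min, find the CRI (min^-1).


CRI = 100 / (t90 - ts2)
= 100 / (16.2 - 1.1)
= 100 / 15.1
= 6.62 min^-1

6.62 min^-1


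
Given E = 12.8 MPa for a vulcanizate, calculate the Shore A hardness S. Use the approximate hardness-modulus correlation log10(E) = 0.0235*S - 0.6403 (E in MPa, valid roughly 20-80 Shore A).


log10(E) = 0.0235*S - 0.6403  =>  S = (log10(E) + 0.6403) / 0.0235
log10(12.8) = 1.107210
S = (1.107210 + 0.6403) / 0.0235 = 1.747510 / 0.0235
S = 74.4

Shore A = 74.4


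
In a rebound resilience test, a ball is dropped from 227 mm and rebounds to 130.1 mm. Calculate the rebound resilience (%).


Resilience = h_rebound / h_drop * 100
= 130.1 / 227 * 100
= 57.3%

57.3%


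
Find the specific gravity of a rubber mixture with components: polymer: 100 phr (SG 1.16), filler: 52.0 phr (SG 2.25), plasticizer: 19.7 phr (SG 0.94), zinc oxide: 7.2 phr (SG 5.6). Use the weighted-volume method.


Sum of weights = 178.9
Volume contributions:
  polymer: 100/1.16 = 86.2069
  filler: 52.0/2.25 = 23.1111
  plasticizer: 19.7/0.94 = 20.9574
  zinc oxide: 7.2/5.6 = 1.2857
Sum of volumes = 131.5612
SG = 178.9 / 131.5612 = 1.36

SG = 1.36


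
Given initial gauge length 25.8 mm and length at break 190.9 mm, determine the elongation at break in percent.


Elongation = (Lf - L0) / L0 * 100
= (190.9 - 25.8) / 25.8 * 100
= 165.1 / 25.8 * 100
= 639.9%

639.9%


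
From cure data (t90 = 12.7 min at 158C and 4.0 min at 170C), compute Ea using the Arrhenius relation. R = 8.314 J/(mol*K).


T1 = 431.15 K, T2 = 443.15 K
1/T1 - 1/T2 = 6.2806e-05
ln(t1/t2) = ln(12.7/4.0) = 1.1553
Ea = 8.314 * 1.1553 / 6.2806e-05 = 152934.5328 J/mol
Ea = 152.93 kJ/mol

152.93 kJ/mol


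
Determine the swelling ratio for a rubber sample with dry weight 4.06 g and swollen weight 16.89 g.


Q = W_swollen / W_dry
Q = 16.89 / 4.06
Q = 4.16

Q = 4.16


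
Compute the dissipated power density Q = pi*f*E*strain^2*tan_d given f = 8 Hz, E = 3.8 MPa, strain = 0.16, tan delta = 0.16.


Q = pi * f * E * strain^2 * tan_d
= pi * 8 * 3.8 * 0.16^2 * 0.16
= pi * 8 * 3.8 * 0.0256 * 0.16
= 0.3912

Q = 0.3912


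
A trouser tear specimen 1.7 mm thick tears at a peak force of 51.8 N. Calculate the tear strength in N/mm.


Tear strength = force / thickness
= 51.8 / 1.7
= 30.47 N/mm

30.47 N/mm


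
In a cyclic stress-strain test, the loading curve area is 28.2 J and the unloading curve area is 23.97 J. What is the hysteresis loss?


Hysteresis loss = loading - unloading
= 28.2 - 23.97
= 4.23 J

4.23 J


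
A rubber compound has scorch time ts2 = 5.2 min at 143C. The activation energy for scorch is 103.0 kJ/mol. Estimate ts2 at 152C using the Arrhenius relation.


Convert temperatures: T1 = 143 + 273.15 = 416.15 K, T2 = 152 + 273.15 = 425.15 K
ts2_new = 5.2 * exp(103000 / 8.314 * (1/425.15 - 1/416.15))
1/T2 - 1/T1 = -5.0869e-05
ts2_new = 2.77 min

2.77 min


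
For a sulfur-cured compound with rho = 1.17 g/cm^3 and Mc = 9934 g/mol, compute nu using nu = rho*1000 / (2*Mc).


nu = rho * 1000 / (2 * Mc)
nu = 1.17 * 1000 / (2 * 9934)
nu = 1170.0 / 19868
nu = 0.0589 mol/L

0.0589 mol/L


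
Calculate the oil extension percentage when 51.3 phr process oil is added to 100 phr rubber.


Oil % = oil / (100 + oil) * 100
= 51.3 / (100 + 51.3) * 100
= 51.3 / 151.3 * 100
= 33.91%

33.91%


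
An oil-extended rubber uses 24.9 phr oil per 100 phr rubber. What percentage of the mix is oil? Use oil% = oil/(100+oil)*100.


Oil % = oil / (100 + oil) * 100
= 24.9 / (100 + 24.9) * 100
= 24.9 / 124.9 * 100
= 19.94%

19.94%


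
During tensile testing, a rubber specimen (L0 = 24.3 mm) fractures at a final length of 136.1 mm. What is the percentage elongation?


Elongation = (Lf - L0) / L0 * 100
= (136.1 - 24.3) / 24.3 * 100
= 111.8 / 24.3 * 100
= 460.1%

460.1%


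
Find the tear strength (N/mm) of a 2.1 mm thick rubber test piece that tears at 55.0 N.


Tear strength = force / thickness
= 55.0 / 2.1
= 26.19 N/mm

26.19 N/mm


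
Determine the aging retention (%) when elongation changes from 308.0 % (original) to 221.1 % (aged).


Retention = aged / original * 100
= 221.1 / 308.0 * 100
= 71.8%

71.8%


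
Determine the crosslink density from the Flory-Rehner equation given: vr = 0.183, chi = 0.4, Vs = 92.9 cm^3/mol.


ln(1 - vr) = ln(1 - 0.183) = -0.2021
Numerator = -((-0.2021) + 0.183 + 0.4 * 0.183^2) = 0.0057
Denominator = 92.9 * (0.183^(1/3) - 0.183/2) = 44.2428
nu = 0.0057 / 44.2428 = 1.2930e-04 mol/cm^3

1.2930e-04 mol/cm^3


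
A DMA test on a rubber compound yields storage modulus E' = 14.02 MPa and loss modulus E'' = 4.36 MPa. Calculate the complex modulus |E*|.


|E*| = sqrt(E'^2 + E''^2)
= sqrt(14.02^2 + 4.36^2)
= sqrt(196.5604 + 19.0096)
= 14.682 MPa

14.682 MPa


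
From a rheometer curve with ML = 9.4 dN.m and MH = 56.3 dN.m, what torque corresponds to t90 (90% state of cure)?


M90 = ML + 0.9 * (MH - ML)
M90 = 9.4 + 0.9 * (56.3 - 9.4)
M90 = 9.4 + 0.9 * 46.9
M90 = 51.61 dN.m

51.61 dN.m


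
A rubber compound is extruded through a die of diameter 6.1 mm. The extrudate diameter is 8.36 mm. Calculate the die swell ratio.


Die swell ratio = D_extrudate / D_die
= 8.36 / 6.1
= 1.37

Die swell = 1.37


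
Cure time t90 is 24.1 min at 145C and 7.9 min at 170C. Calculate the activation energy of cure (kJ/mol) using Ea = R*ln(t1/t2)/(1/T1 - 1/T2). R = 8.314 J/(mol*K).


T1 = 418.15 K, T2 = 443.15 K
1/T1 - 1/T2 = 1.3491e-04
ln(t1/t2) = ln(24.1/7.9) = 1.1153
Ea = 8.314 * 1.1153 / 1.3491e-04 = 68732.7436 J/mol
Ea = 68.73 kJ/mol

68.73 kJ/mol


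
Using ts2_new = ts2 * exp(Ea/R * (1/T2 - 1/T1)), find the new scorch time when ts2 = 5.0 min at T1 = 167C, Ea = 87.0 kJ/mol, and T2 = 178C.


Convert temperatures: T1 = 167 + 273.15 = 440.15 K, T2 = 178 + 273.15 = 451.15 K
ts2_new = 5.0 * exp(87000 / 8.314 * (1/451.15 - 1/440.15))
1/T2 - 1/T1 = -5.5395e-05
ts2_new = 2.8 min

2.8 min


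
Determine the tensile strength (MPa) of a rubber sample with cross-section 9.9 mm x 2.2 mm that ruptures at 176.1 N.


Area = width * thickness = 9.9 * 2.2 = 21.78 mm^2
TS = force / area = 176.1 / 21.78 = 8.09 MPa

8.09 MPa


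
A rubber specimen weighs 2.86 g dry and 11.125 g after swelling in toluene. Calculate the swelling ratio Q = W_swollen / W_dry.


Q = W_swollen / W_dry
Q = 11.125 / 2.86
Q = 3.89

Q = 3.89


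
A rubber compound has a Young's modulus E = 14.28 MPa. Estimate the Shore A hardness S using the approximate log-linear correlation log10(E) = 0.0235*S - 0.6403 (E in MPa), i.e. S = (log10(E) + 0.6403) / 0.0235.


log10(E) = 0.0235*S - 0.6403  =>  S = (log10(E) + 0.6403) / 0.0235
log10(14.28) = 1.154728
S = (1.154728 + 0.6403) / 0.0235 = 1.795028 / 0.0235
S = 76.4

Shore A = 76.4


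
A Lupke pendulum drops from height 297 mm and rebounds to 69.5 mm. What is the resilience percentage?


Resilience = h_rebound / h_drop * 100
= 69.5 / 297 * 100
= 23.4%

23.4%


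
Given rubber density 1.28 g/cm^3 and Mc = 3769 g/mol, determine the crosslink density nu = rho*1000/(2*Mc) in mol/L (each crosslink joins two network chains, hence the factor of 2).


nu = rho * 1000 / (2 * Mc)
nu = 1.28 * 1000 / (2 * 3769)
nu = 1280.0 / 7538
nu = 0.1698 mol/L

0.1698 mol/L


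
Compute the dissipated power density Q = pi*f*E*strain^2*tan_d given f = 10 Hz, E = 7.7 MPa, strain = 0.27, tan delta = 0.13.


Q = pi * f * E * strain^2 * tan_d
= pi * 10 * 7.7 * 0.27^2 * 0.13
= pi * 10 * 7.7 * 0.0729 * 0.13
= 2.2925

Q = 2.2925


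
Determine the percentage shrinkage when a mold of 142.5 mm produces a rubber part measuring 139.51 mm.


Shrinkage = (mold - part) / mold * 100
= (142.5 - 139.51) / 142.5 * 100
= 2.99 / 142.5 * 100
= 2.1%

2.1%


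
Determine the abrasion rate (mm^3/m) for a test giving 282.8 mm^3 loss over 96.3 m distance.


Rate = volume_loss / distance
= 282.8 / 96.3
= 2.937 mm^3/m

2.937 mm^3/m


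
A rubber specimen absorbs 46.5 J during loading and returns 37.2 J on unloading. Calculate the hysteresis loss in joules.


Hysteresis loss = loading - unloading
= 46.5 - 37.2
= 9.3 J

9.3 J


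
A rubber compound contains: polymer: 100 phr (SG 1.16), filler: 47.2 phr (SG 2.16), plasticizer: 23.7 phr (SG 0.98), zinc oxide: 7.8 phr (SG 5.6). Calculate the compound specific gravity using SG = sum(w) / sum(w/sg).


Sum of weights = 178.7
Volume contributions:
  polymer: 100/1.16 = 86.2069
  filler: 47.2/2.16 = 21.8519
  plasticizer: 23.7/0.98 = 24.1837
  zinc oxide: 7.8/5.6 = 1.3929
Sum of volumes = 133.6353
SG = 178.7 / 133.6353 = 1.337

SG = 1.337


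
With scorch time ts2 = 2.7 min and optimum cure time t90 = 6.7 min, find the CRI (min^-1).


CRI = 100 / (t90 - ts2)
= 100 / (6.7 - 2.7)
= 100 / 4.0
= 25.0 min^-1

25.0 min^-1


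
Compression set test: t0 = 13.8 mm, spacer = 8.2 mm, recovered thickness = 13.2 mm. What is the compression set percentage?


CS = (t0 - recovered) / (t0 - ts) * 100
= (13.8 - 13.2) / (13.8 - 8.2) * 100
= 0.6 / 5.6 * 100
= 10.7%

10.7%


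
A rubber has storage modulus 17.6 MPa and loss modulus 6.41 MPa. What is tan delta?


tan delta = E'' / E'
= 6.41 / 17.6
= 0.3642

tan delta = 0.3642


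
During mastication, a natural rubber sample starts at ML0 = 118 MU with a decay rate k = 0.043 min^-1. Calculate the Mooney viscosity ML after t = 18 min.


ML = ML0 * exp(-k * t)
ML = 118 * exp(-0.043 * 18)
ML = 118 * 0.4612
ML = 54.42 MU

54.42 MU


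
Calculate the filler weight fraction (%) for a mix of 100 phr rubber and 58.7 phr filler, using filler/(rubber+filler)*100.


Filler % = filler / (rubber + filler) * 100
= 58.7 / (100 + 58.7) * 100
= 58.7 / 158.7 * 100
= 36.99%

36.99%


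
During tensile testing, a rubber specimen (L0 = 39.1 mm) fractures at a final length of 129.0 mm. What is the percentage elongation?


Elongation = (Lf - L0) / L0 * 100
= (129.0 - 39.1) / 39.1 * 100
= 89.9 / 39.1 * 100
= 229.9%

229.9%


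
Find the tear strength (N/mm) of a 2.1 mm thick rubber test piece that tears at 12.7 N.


Tear strength = force / thickness
= 12.7 / 2.1
= 6.05 N/mm

6.05 N/mm


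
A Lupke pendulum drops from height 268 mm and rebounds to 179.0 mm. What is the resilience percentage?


Resilience = h_rebound / h_drop * 100
= 179.0 / 268 * 100
= 66.8%

66.8%


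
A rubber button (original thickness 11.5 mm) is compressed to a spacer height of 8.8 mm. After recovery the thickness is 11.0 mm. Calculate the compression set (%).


CS = (t0 - recovered) / (t0 - ts) * 100
= (11.5 - 11.0) / (11.5 - 8.8) * 100
= 0.5 / 2.7 * 100
= 18.5%

18.5%


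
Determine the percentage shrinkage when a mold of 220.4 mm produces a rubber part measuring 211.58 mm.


Shrinkage = (mold - part) / mold * 100
= (220.4 - 211.58) / 220.4 * 100
= 8.82 / 220.4 * 100
= 4.0%

4.0%


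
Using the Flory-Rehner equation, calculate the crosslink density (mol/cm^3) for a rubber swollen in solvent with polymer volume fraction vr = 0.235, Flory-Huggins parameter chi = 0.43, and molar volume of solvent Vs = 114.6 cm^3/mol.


ln(1 - vr) = ln(1 - 0.235) = -0.2679
Numerator = -((-0.2679) + 0.235 + 0.43 * 0.235^2) = 0.0091
Denominator = 114.6 * (0.235^(1/3) - 0.235/2) = 57.2542
nu = 0.0091 / 57.2542 = 1.5951e-04 mol/cm^3

1.5951e-04 mol/cm^3


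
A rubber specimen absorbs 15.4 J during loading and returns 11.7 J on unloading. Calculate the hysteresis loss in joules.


Hysteresis loss = loading - unloading
= 15.4 - 11.7
= 3.7 J

3.7 J


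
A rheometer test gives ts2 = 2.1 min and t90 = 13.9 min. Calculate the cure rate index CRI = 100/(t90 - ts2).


CRI = 100 / (t90 - ts2)
= 100 / (13.9 - 2.1)
= 100 / 11.8
= 8.47 min^-1

8.47 min^-1


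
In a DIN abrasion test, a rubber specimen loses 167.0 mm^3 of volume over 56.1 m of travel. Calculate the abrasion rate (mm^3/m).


Rate = volume_loss / distance
= 167.0 / 56.1
= 2.977 mm^3/m

2.977 mm^3/m


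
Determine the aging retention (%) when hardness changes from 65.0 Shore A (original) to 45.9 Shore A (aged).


Retention = aged / original * 100
= 45.9 / 65.0 * 100
= 70.6%

70.6%


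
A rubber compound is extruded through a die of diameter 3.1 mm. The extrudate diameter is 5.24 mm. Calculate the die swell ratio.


Die swell ratio = D_extrudate / D_die
= 5.24 / 3.1
= 1.69

Die swell = 1.69


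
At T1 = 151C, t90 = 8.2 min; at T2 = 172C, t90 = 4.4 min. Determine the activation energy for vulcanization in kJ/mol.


T1 = 424.15 K, T2 = 445.15 K
1/T1 - 1/T2 = 1.1122e-04
ln(t1/t2) = ln(8.2/4.4) = 0.6225
Ea = 8.314 * 0.6225 / 1.1122e-04 = 46534.6648 J/mol
Ea = 46.53 kJ/mol

46.53 kJ/mol


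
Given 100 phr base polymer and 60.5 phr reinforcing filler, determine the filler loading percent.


Filler % = filler / (rubber + filler) * 100
= 60.5 / (100 + 60.5) * 100
= 60.5 / 160.5 * 100
= 37.69%

37.69%


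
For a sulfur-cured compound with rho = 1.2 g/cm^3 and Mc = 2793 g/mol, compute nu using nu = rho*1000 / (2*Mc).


nu = rho * 1000 / (2 * Mc)
nu = 1.2 * 1000 / (2 * 2793)
nu = 1200.0 / 5586
nu = 0.2148 mol/L

0.2148 mol/L


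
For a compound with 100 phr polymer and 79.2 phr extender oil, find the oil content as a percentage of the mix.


Oil % = oil / (100 + oil) * 100
= 79.2 / (100 + 79.2) * 100
= 79.2 / 179.2 * 100
= 44.2%

44.2%


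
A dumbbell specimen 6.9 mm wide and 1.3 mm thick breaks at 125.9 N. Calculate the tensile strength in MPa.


Area = width * thickness = 6.9 * 1.3 = 8.97 mm^2
TS = force / area = 125.9 / 8.97 = 14.04 MPa

14.04 MPa


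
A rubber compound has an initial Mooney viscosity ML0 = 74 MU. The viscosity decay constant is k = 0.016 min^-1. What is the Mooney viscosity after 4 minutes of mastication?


ML = ML0 * exp(-k * t)
ML = 74 * exp(-0.016 * 4)
ML = 74 * 0.9380
ML = 69.41 MU

69.41 MU


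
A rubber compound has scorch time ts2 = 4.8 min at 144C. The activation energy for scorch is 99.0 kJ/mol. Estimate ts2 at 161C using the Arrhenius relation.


Convert temperatures: T1 = 144 + 273.15 = 417.15 K, T2 = 161 + 273.15 = 434.15 K
ts2_new = 4.8 * exp(99000 / 8.314 * (1/434.15 - 1/417.15))
1/T2 - 1/T1 = -9.3868e-05
ts2_new = 1.57 min

1.57 min


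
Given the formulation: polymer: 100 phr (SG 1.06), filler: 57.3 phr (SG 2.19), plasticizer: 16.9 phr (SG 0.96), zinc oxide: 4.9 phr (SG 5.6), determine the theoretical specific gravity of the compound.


Sum of weights = 179.1
Volume contributions:
  polymer: 100/1.06 = 94.3396
  filler: 57.3/2.19 = 26.1644
  plasticizer: 16.9/0.96 = 17.6042
  zinc oxide: 4.9/5.6 = 0.8750
Sum of volumes = 138.9832
SG = 179.1 / 138.9832 = 1.289

SG = 1.289


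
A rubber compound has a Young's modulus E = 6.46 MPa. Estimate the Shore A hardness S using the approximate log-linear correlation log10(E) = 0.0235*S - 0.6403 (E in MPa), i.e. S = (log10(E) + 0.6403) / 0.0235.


log10(E) = 0.0235*S - 0.6403  =>  S = (log10(E) + 0.6403) / 0.0235
log10(6.46) = 0.810233
S = (0.810233 + 0.6403) / 0.0235 = 1.450533 / 0.0235
S = 61.7

Shore A = 61.7


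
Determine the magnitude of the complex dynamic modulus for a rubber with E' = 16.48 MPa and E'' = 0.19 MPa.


|E*| = sqrt(E'^2 + E''^2)
= sqrt(16.48^2 + 0.19^2)
= sqrt(271.5904 + 0.0361)
= 16.481 MPa

16.481 MPa


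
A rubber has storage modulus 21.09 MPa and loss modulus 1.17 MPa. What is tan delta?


tan delta = E'' / E'
= 1.17 / 21.09
= 0.0555

tan delta = 0.0555


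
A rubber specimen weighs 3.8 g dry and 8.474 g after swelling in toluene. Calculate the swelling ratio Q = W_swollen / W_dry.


Q = W_swollen / W_dry
Q = 8.474 / 3.8
Q = 2.23

Q = 2.23


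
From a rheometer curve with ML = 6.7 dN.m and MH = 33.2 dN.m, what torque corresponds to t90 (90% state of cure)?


M90 = ML + 0.9 * (MH - ML)
M90 = 6.7 + 0.9 * (33.2 - 6.7)
M90 = 6.7 + 0.9 * 26.5
M90 = 30.55 dN.m

30.55 dN.m


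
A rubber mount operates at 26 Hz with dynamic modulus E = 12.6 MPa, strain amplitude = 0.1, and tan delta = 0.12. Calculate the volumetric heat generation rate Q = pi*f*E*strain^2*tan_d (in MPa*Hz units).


Q = pi * f * E * strain^2 * tan_d
= pi * 26 * 12.6 * 0.1^2 * 0.12
= pi * 26 * 12.6 * 0.0100 * 0.12
= 1.2350

Q = 1.2350


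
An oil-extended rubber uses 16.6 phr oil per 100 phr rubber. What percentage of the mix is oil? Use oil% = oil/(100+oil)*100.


Oil % = oil / (100 + oil) * 100
= 16.6 / (100 + 16.6) * 100
= 16.6 / 116.6 * 100
= 14.24%

14.24%


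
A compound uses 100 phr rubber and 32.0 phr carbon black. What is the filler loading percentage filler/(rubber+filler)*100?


Filler % = filler / (rubber + filler) * 100
= 32.0 / (100 + 32.0) * 100
= 32.0 / 132.0 * 100
= 24.24%

24.24%


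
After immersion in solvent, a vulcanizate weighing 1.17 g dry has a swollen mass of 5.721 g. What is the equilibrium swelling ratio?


Q = W_swollen / W_dry
Q = 5.721 / 1.17
Q = 4.89

Q = 4.89


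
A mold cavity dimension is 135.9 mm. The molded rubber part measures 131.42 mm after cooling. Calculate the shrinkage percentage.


Shrinkage = (mold - part) / mold * 100
= (135.9 - 131.42) / 135.9 * 100
= 4.48 / 135.9 * 100
= 3.3%

3.3%


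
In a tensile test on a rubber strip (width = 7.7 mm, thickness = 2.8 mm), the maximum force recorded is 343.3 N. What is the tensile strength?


Area = width * thickness = 7.7 * 2.8 = 21.56 mm^2
TS = force / area = 343.3 / 21.56 = 15.92 MPa

15.92 MPa


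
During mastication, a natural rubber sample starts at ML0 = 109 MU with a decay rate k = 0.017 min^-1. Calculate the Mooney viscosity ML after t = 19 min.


ML = ML0 * exp(-k * t)
ML = 109 * exp(-0.017 * 19)
ML = 109 * 0.7240
ML = 78.91 MU

78.91 MU


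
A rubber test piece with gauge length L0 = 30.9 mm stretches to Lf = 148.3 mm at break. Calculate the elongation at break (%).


Elongation = (Lf - L0) / L0 * 100
= (148.3 - 30.9) / 30.9 * 100
= 117.4 / 30.9 * 100
= 379.9%

379.9%


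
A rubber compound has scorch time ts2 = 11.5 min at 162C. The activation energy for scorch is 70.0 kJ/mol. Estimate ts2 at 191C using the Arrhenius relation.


Convert temperatures: T1 = 162 + 273.15 = 435.15 K, T2 = 191 + 273.15 = 464.15 K
ts2_new = 11.5 * exp(70000 / 8.314 * (1/464.15 - 1/435.15))
1/T2 - 1/T1 = -1.4358e-04
ts2_new = 3.43 min

3.43 min


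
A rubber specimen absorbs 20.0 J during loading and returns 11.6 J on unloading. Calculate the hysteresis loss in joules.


Hysteresis loss = loading - unloading
= 20.0 - 11.6
= 8.4 J

8.4 J


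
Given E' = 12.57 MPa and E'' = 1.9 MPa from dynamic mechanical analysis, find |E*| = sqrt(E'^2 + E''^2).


|E*| = sqrt(E'^2 + E''^2)
= sqrt(12.57^2 + 1.9^2)
= sqrt(158.0049 + 3.6100)
= 12.713 MPa

12.713 MPa


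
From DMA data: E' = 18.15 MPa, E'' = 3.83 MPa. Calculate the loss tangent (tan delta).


tan delta = E'' / E'
= 3.83 / 18.15
= 0.211

tan delta = 0.211


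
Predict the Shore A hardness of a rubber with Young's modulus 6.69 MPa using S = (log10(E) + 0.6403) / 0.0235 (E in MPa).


log10(E) = 0.0235*S - 0.6403  =>  S = (log10(E) + 0.6403) / 0.0235
log10(6.69) = 0.825426
S = (0.825426 + 0.6403) / 0.0235 = 1.465726 / 0.0235
S = 62.4

Shore A = 62.4


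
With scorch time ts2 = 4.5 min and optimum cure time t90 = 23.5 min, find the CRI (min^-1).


CRI = 100 / (t90 - ts2)
= 100 / (23.5 - 4.5)
= 100 / 19.0
= 5.26 min^-1

5.26 min^-1


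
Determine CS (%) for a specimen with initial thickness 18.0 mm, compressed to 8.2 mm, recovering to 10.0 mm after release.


CS = (t0 - recovered) / (t0 - ts) * 100
= (18.0 - 10.0) / (18.0 - 8.2) * 100
= 8.0 / 9.8 * 100
= 81.6%

81.6%


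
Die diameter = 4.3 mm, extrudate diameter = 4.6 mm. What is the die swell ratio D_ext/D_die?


Die swell ratio = D_extrudate / D_die
= 4.6 / 4.3
= 1.07

Die swell = 1.07


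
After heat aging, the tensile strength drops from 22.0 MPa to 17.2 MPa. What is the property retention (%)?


Retention = aged / original * 100
= 17.2 / 22.0 * 100
= 78.2%

78.2%


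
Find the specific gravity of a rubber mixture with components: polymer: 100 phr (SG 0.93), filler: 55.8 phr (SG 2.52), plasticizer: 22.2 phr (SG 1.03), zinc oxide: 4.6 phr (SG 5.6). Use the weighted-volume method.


Sum of weights = 182.6
Volume contributions:
  polymer: 100/0.93 = 107.5269
  filler: 55.8/2.52 = 22.1429
  plasticizer: 22.2/1.03 = 21.5534
  zinc oxide: 4.6/5.6 = 0.8214
Sum of volumes = 152.0446
SG = 182.6 / 152.0446 = 1.201

SG = 1.201
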